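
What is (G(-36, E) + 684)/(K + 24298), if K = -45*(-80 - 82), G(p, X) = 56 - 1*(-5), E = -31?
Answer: 5/212 ≈ 0.023585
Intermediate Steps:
G(p, X) = 61 (G(p, X) = 56 + 5 = 61)
K = 7290 (K = -45*(-162) = 7290)
(G(-36, E) + 684)/(K + 24298) = (61 + 684)/(7290 + 24298) = 745/31588 = 745*(1/31588) = 5/212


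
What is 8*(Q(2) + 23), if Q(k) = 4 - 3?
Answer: 192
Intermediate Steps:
Q(k) = 1
8*(Q(2) + 23) = 8*(1 + 23) = 8*24 = 192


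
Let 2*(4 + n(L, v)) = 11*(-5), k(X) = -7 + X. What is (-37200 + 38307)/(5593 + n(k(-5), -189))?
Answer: 2214/11123 ≈ 0.19905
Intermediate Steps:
n(L, v) = -63/2 (n(L, v) = -4 + (11*(-5))/2 = -4 + (½)*(-55) = -4 - 55/2 = -63/2)
(-37200 + 38307)/(5593 + n(k(-5), -189)) = (-37200 + 38307)/(5593 - 63/2) = 1107/(11123/2) = 1107*(2/11123) = 2214/11123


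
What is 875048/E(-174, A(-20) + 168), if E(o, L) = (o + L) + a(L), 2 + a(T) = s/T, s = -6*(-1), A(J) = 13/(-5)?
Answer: -3618323480/43681 ≈ -82835.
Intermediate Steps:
A(J) = -13/5 (A(J) = 13*(-1/5) = -13/5)
s = 6
a(T) = -2 + 6/T
E(o, L) = -2 + L + o + 6/L (E(o, L) = (o + L) + (-2 + 6/L) = (L + o) + (-2 + 6/L) = -2 + L + o + 6/L)
875048/E(-174, A(-20) + 168) = 875048/(-2 + (-13/5 + 168) - 174 + 6/(-13/5 + 168)) = 875048/(-2 + 827/5 - 174 + 6/(827/5)) = 875048/(-2 + 827/5 - 174 + 6*(5/827)) = 875048/(-2 + 827/5 - 174 + 30/827) = 875048/(-43681/4135) = 875048*(-4135/43681) = -3618323480/43681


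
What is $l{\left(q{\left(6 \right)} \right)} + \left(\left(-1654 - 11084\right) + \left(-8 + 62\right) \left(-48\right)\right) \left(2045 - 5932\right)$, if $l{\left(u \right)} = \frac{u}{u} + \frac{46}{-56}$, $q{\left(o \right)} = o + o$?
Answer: $\frac{1668455885}{28} \approx 5.9588 \cdot 10^{7}$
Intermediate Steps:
$q{\left(o \right)} = 2 o$
$l{\left(u \right)} = \frac{5}{28}$ ($l{\left(u \right)} = 1 + 46 \left(- \frac{1}{56}\right) = 1 - \frac{23}{28} = \frac{5}{28}$)
$l{\left(q{\left(6 \right)} \right)} + \left(\left(-1654 - 11084\right) + \left(-8 + 62\right) \left(-48\right)\right) \left(2045 - 5932\right) = \frac{5}{28} + \left(\left(-1654 - 11084\right) + \left(-8 + 62\right) \left(-48\right)\right) \left(2045 - 5932\right) = \frac{5}{28} + \left(-12738 + 54 \left(-48\right)\right) \left(-3887\right) = \frac{5}{28} + \left(-12738 - 2592\right) \left(-3887\right) = \frac{5}{28} - -59587710 = \frac{5}{28} + 59587710 = \frac{1668455885}{28}$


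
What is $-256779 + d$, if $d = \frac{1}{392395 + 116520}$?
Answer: $- \frac{130678684784}{508915} \approx -2.5678 \cdot 10^{5}$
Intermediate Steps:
$d = \frac{1}{508915} \approx 1.965 \cdot 10^{-6}$
$-256779 + d = -256779 + \frac{1}{508915} = - \frac{130678684784}{508915}$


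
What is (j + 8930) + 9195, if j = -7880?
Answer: 10245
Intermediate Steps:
(j + 8930) + 9195 = (-7880 + 8930) + 9195 = 1050 + 9195 = 10245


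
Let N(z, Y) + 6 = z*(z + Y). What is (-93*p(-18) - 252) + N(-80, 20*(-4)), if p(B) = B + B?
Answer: 15890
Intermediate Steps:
p(B) = 2*B
N(z, Y) = -6 + z*(Y + z) (N(z, Y) = -6 + z*(z + Y) = -6 + z*(Y + z))
(-93*p(-18) - 252) + N(-80, 20*(-4)) = (-186*(-18) - 252) + (-6 + (-80)² + (20*(-4))*(-80)) = (-93*(-36) - 252) + (-6 + 6400 - 80*(-80)) = (3348 - 252) + (-6 + 6400 + 6400) = 3096 + 12794 = 15890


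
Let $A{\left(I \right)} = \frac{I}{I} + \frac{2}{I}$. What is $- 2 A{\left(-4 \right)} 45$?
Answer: $-45$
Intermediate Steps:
$A{\left(I \right)} = 1 + \frac{2}{I}$
$- 2 A{\left(-4 \right)} 45 = - 2 \frac{2 - 4}{-4} \cdot 45 = - 2 \left(\left(- \frac{1}{4}\right) \left(-2\right)\right) 45 = \left(-2\right) \frac{1}{2} \cdot 45 = \left(-1\right) 45 = -45$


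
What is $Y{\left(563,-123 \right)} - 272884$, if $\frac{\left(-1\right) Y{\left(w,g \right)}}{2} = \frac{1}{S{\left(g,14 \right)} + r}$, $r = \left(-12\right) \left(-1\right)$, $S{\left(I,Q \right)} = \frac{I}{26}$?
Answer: $- \frac{51575128}{189} \approx -2.7288 \cdot 10^{5}$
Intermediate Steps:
$S{\left(I,Q \right)} = \frac{I}{26}$ ($S{\left(I,Q \right)} = I \frac{1}{26} = \frac{I}{26}$)
$r = 12$
$Y{\left(w,g \right)} = - \frac{2}{12 + \frac{g}{26}}$ ($Y{\left(w,g \right)} = - \frac{2}{\frac{g}{26} + 12} = - \frac{2}{12 + \frac{g}{26}}$)
$Y{\left(563,-123 \right)} - 272884 = - \frac{52}{312 - 123} - 272884 = - \frac{52}{189} - 272884 = - \frac{51575128}{189}$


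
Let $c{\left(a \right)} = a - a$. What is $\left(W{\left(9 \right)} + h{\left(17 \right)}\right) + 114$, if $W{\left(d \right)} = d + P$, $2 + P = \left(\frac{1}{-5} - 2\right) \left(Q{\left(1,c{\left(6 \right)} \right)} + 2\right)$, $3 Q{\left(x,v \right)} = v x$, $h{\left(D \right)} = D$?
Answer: $\frac{668}{5} \approx 133.6$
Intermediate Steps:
$c{\left(a \right)} = 0$
$Q{\left(x,v \right)} = \frac{v x}{3}$
$P = - \frac{32}{5}$ ($P = -2 + \left(\frac{1}{-5} - 2\right) \left(\frac{1}{3} \cdot 0 \cdot 1 + 2\right) = -2 + \left(- \frac{1}{5} - 2\right) \left(0 + 2\right) = -2 - \frac{22}{5} = - \frac{32}{5} \approx -6.4$)
$W{\left(d \right)} = - \frac{32}{5} + d$ ($W{\left(d \right)} = d - \frac{32}{5} = - \frac{32}{5} + d$)
$\left(W{\left(9 \right)} + h{\left(17 \right)}\right) + 114 = \left(\left(- \frac{32}{5} + 9\right) + 17\right) + 114 = \left(\frac{13}{5} + 17\right) + 114 = \frac{98}{5} + 114 = \frac{668}{5}$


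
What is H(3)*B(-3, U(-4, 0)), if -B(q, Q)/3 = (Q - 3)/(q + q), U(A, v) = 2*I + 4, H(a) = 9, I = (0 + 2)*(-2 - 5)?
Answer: -243/2 ≈ -121.50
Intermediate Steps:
I = -14 (I = 2*(-7) = -14)
U(A, v) = -24 (U(A, v) = 2*(-14) + 4 = -28 + 4 = -24)
B(q, Q) = -3*(-3 + Q)/(2*q) (B(q, Q) = -3*(Q - 3)/(q + q) = -3*(-3 + Q)/(2*q))
H(3)*B(-3, U(-4, 0)) = 9*((3/2)*(3 - 1*(-24))/(-3)) = 9*((3/2)*(-⅓)*(3 + 24)) = 9*((3/2)*(-⅓)*27) = 9*(-27/2) = -243/2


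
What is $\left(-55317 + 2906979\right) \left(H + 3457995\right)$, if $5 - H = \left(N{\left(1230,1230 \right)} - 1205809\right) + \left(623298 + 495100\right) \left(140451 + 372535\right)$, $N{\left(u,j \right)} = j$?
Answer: $-1636049402542747038$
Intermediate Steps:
$H = -573721311844$ ($H = 5 - \left(\left(1230 - 1205809\right) + \left(623298 + 495100\right) \left(140451 + 372535\right)\right) = 5 - \left(-1204579 + 1118398 \cdot 512986\right) = 5 - \left(-1204579 + 573722516428\right) = 5 - 573721311849 = -573721311844$)
$\left(-55317 + 2906979\right) \left(H + 3457995\right) = \left(-55317 + 2906979\right) \left(-573721311844 + 3457995\right) = 2851662 \left(-573717853849\right) = -1636049402542747038$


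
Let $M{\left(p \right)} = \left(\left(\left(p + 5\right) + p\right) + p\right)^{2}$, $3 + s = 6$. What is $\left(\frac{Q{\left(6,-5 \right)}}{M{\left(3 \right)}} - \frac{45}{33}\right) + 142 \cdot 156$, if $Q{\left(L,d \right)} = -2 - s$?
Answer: $\frac{47756717}{2156} \approx 22151.0$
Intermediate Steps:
$s = 3$ ($s = -3 + 6 = 3$)
$Q{\left(L,d \right)} = -5$ ($Q{\left(L,d \right)} = -2 - 3 = -5$)
$M{\left(p \right)} = \left(5 + 3 p\right)^{2}$ ($M{\left(p \right)} = \left(\left(\left(5 + p\right) + p\right) + p\right)^{2} = \left(\left(5 + 2 p\right) + p\right)^{2} = \left(5 + 3 p\right)^{2}$)
$\left(\frac{Q{\left(6,-5 \right)}}{M{\left(3 \right)}} - \frac{45}{33}\right) + 142 \cdot 156 = \left(- \frac{5}{\left(5 + 3 \cdot 3\right)^{2}} - \frac{45}{33}\right) + 142 \cdot 156 = \left(- \frac{5}{\left(5 + 9\right)^{2}} - \frac{15}{11}\right) + 22152 = \left(- \frac{5}{14^{2}} - \frac{15}{11}\right) + 22152 = \left(- \frac{5}{196} - \frac{15}{11}\right) + 22152 = - \frac{2995}{2156} + 22152 = \frac{47756717}{2156}$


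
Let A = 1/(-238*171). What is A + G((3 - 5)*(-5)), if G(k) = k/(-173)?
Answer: -407153/7040754 ≈ -0.057828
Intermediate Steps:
A = -1/40698 (A = 1/(-40698) = -1/40698 ≈ -2.4571e-5)
G(k) = -k/173 (G(k) = k*(-1/173) = -k/173)
A + G((3 - 5)*(-5)) = -1/40698 - (3 - 5)*(-5)/173 = -1/40698 - (-2)*(-5)/173 = -1/40698 - 1/173*10 = -1/40698 - 10/173 = -407153/7040754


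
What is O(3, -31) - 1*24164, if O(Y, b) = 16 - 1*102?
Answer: -24250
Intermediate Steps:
O(Y, b) = -86 (O(Y, b) = 16 - 102 = -86)
O(3, -31) - 1*24164 = -86 - 1*24164 = -86 - 24164 = -24250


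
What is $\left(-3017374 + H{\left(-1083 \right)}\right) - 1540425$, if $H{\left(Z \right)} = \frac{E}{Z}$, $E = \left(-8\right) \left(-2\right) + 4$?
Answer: $- \frac{4936096337}{1083} \approx -4.5578 \cdot 10^{6}$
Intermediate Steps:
$E = 20$ ($E = 16 + 4 = 20$)
$H{\left(Z \right)} = \frac{20}{Z}$
$\left(-3017374 + H{\left(-1083 \right)}\right) - 1540425 = \left(-3017374 + \frac{20}{-1083}\right) - 1540425 = \left(-3017374 + 20 \left(- \frac{1}{1083}\right)\right) - 1540425 = \left(-3017374 - \frac{20}{1083}\right) - 1540425 = - \frac{3267816062}{1083} - 1540425 = - \frac{4936096337}{1083}$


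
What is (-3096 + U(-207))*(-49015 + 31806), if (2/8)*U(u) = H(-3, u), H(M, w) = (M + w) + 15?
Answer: 66702084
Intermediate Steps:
H(M, w) = 15 + M + w
U(u) = 48 + 4*u (U(u) = 4*(15 - 3 + u) = 4*(12 + u) = 48 + 4*u)
(-3096 + U(-207))*(-49015 + 31806) = (-3096 + (48 + 4*(-207)))*(-49015 + 31806) = (-3096 + (48 - 828))*(-17209) = (-3096 - 780)*(-17209) = -3876*(-17209) = 66702084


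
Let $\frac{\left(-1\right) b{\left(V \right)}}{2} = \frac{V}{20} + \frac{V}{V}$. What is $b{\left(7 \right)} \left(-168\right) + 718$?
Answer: $\frac{5858}{5} \approx 1171.6$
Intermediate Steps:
$b{\left(V \right)} = -2 - \frac{V}{10}$ ($b{\left(V \right)} = - 2 \left(\frac{V}{20} + \frac{V}{V}\right) = - 2 \left(V \frac{1}{20} + 1\right) = - 2 \left(\frac{V}{20} + 1\right) = - 2 \left(1 + \frac{V}{20}\right) = -2 - \frac{V}{10}$)
$b{\left(7 \right)} \left(-168\right) + 718 = \left(-2 - \frac{7}{10}\right) \left(-168\right) + 718 = \left(- \frac{27}{10}\right) \left(-168\right) + 718 = \frac{2268}{5} + 718 = \frac{5858}{5}$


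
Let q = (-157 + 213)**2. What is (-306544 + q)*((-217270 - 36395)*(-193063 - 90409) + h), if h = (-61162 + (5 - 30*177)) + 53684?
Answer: -21817132385526576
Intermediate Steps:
h = -12783 (h = (-61162 + (5 - 5310)) + 53684 = (-61162 - 5305) + 53684 = -66467 + 53684 = -12783)
q = 3136 (q = 56**2 = 3136)
(-306544 + q)*((-217270 - 36395)*(-193063 - 90409) + h) = (-306544 + 3136)*((-217270 - 36395)*(-193063 - 90409) - 12783) = -303408*(-253665*(-283472) - 12783) = -303408*(71906924880 - 12783) = -303408*71906912097 = -21817132385526576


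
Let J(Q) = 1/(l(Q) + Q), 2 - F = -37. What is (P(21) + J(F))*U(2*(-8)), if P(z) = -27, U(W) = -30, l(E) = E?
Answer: 10525/13 ≈ 809.62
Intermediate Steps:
F = 39 (F = 2 - 1*(-37) = 2 + 37 = 39)
J(Q) = 1/(2*Q) (J(Q) = 1/(Q + Q) = 1/(2*Q))
(P(21) + J(F))*U(2*(-8)) = (-27 + (½)/39)*(-30) = (-27 + (½)*(1/39))*(-30) = (-27 + 1/78)*(-30) = -2105/78*(-30) = 10525/13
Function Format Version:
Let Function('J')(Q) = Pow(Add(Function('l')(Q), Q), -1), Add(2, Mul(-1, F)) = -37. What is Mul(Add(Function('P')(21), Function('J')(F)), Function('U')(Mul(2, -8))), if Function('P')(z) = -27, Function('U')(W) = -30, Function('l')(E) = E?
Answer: Rational(10525, 13) ≈ 809.62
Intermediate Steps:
F = 39 (F = Add(2, Mul(-1, -37)) = Add(2, 37) = 39)
Function('J')(Q) = Mul(Rational(1, 2), Pow(Q, -1)) (Function('J')(Q) = Pow(Add(Q, Q), -1) = Pow(Mul(2, Q), -1) = Mul(Rational(1, 2), Pow(Q, -1)))
Mul(Add(Function('P')(21), Function('J')(F)), Function('U')(Mul(2, -8))) = Mul(Add(-27, Mul(Rational(1, 2), Pow(39, -1))), -30) = Mul(Add(-27, Mul(Rational(1, 2), Rational(1, 39))), -30) = Mul(Add(-27, Rational(1, 78)), -30) = Mul(Rational(-2105, 78), -30) = Rational(10525, 13)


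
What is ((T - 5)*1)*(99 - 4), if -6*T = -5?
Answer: -2375/6 ≈ -395.83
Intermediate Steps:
T = ⅚ (T = -⅙*(-5) = ⅚ ≈ 0.83333)
((T - 5)*1)*(99 - 4) = ((⅚ - 5)*1)*(99 - 4) = -25/6*1*95 = -25/6*95 = -2375/6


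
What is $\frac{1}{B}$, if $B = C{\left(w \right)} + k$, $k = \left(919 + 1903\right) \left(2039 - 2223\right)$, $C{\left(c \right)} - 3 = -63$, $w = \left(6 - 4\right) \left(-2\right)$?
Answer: $- \frac{1}{519308} \approx -1.9256 \cdot 10^{-6}$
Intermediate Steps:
$w = -4$ ($w = 2 \left(-2\right) = -4$)
$C{\left(c \right)} = -60$ ($C{\left(c \right)} = 3 - 63 = -60$)
$k = -519248$ ($k = 2822 \left(-184\right) = -519248$)
$B = -519308$ ($B = -60 - 519248 = -519308$)
$\frac{1}{B} = \frac{1}{-519308} = - \frac{1}{519308}$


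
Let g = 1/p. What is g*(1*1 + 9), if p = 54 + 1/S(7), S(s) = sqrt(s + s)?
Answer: 7560/40823 - 10*sqrt(14)/40823 ≈ 0.18427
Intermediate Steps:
S(s) = sqrt(2)*sqrt(s) (S(s) = sqrt(2*s) = sqrt(2)*sqrt(s))
p = 54 + sqrt(14)/14 (p = 54 + 1/(sqrt(2)*sqrt(7)) = 54 + 1/(sqrt(14)) = 54 + sqrt(14)/14 ≈ 54.267)
g = 1/(54 + sqrt(14)/14) ≈ 0.018427
g*(1*1 + 9) = (756/40823 - sqrt(14)/40823)*(1*1 + 9) = (756/40823 - sqrt(14)/40823)*(1 + 9) = (756/40823 - sqrt(14)/40823)*10 = 7560/40823 - 10*sqrt(14)/40823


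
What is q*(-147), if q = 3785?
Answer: -556395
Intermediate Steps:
q*(-147) = 3785*(-147) = -556395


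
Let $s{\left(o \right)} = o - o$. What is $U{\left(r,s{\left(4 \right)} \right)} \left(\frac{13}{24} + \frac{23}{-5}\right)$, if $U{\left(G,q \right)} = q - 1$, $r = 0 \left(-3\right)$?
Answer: $\frac{487}{120} \approx 4.0583$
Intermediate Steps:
$s{\left(o \right)} = 0$
$r = 0$
$U{\left(G,q \right)} = -1 + q$
$U{\left(r,s{\left(4 \right)} \right)} \left(\frac{13}{24} + \frac{23}{-5}\right) = \left(-1 + 0\right) \left(\frac{13}{24} + \frac{23}{-5}\right) = - (13 \cdot \frac{1}{24} + 23 \left(- \frac{1}{5}\right)) = - (\frac{13}{24} - \frac{23}{5}) = \left(-1\right) \left(- \frac{487}{120}\right) = \frac{487}{120}$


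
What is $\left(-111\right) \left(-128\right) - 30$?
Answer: $14178$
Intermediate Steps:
$\left(-111\right) \left(-128\right) - 30 = 14208 - 30 = 14178$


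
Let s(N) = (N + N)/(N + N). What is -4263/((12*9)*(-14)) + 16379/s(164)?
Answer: 1179491/72 ≈ 16382.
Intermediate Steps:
s(N) = 1 (s(N) = (2*N)/((2*N)) = (2*N)*(1/(2*N)) = 1)
-4263/((12*9)*(-14)) + 16379/s(164) = -4263/((12*9)*(-14)) + 16379/1 = -4263/(108*(-14)) + 16379*1 = -4263/(-1512) + 16379 = -4263*(-1/1512) + 16379 = 203/72 + 16379 = 1179491/72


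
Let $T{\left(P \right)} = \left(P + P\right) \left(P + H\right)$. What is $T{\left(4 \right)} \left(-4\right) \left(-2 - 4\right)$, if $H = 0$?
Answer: $768$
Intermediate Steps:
$T{\left(P \right)} = 2 P^{2}$ ($T{\left(P \right)} = \left(P + P\right) \left(P + 0\right) = 2 P P = 2 P^{2}$)
$T{\left(4 \right)} \left(-4\right) \left(-2 - 4\right) = 2 \cdot 4^{2} \left(-4\right) \left(-2 - 4\right) = 2 \cdot 16 \left(-4\right) \left(-6\right) = 32 \left(-4\right) \left(-6\right) = \left(-128\right) \left(-6\right) = 768$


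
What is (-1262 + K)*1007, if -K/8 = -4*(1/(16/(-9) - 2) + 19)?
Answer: -11340834/17 ≈ -6.6711e+5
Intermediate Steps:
K = 10192/17 (K = -(-32)*(1/(16/(-9) - 2) + 19) = -(-32)*(1/(16*(-1/9) - 2) + 19) = -(-32)*(1/(-16/9 - 2) + 19) = -(-32)*(1/(-34/9) + 19) = -(-32)*(-9/34 + 19) = -(-32)*637/34 = -8*(-1274/17) = 10192/17 ≈ 599.53)
(-1262 + K)*1007 = (-1262 + 10192/17)*1007 = -11262/17*1007 = -11340834/17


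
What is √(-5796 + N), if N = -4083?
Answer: I*√9879 ≈ 99.393*I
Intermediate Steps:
√(-5796 + N) = √(-5796 - 4083) = √(-9879) = I*√9879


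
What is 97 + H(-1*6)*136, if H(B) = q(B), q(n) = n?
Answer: -719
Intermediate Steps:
H(B) = B
97 + H(-1*6)*136 = 97 - 1*6*136 = 97 - 6*136 = 97 - 816 = -719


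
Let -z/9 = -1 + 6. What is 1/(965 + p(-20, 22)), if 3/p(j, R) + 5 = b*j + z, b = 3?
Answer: 110/106147 ≈ 0.0010363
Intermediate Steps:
z = -45 (z = -9*(-1 + 6) = -9*5 = -45)
p(j, R) = 3/(-50 + 3*j) (p(j, R) = 3/(-5 + (3*j - 45)) = 3/(-5 + (-45 + 3*j)) = 3/(-50 + 3*j))
1/(965 + p(-20, 22)) = 1/(965 + 3/(-50 + 3*(-20))) = 1/(965 + 3/(-50 - 60)) = 1/(965 + 3/(-110)) = 1/(965 + 3*(-1/110)) = 1/(965 - 3/110) = 1/(106147/110) = 110/106147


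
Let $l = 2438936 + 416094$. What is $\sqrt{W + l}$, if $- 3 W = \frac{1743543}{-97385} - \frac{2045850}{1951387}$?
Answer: $\frac{\sqrt{103105679581428963369095662765}}{190035822995} \approx 1689.7$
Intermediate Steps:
$W = \frac{1200520748797}{190035822995}$ ($W = - \frac{\frac{1743543}{-97385} - \frac{2045850}{1951387}}{3} = - \frac{1743543 \left(- \frac{1}{97385}\right) - \frac{2045850}{1951387}}{3} = - \frac{- \frac{1743543}{97385} - \frac{2045850}{1951387}}{3} = \left(- \frac{1}{3}\right) \left(- \frac{3601562246391}{190035822995}\right) = \frac{1200520748797}{190035822995} \approx 6.3173$)
$l = 2855030$
$\sqrt{W + l} = \sqrt{\frac{1200520748797}{190035822995} + 2855030} = \sqrt{\frac{542559176246163647}{190035822995}} = \frac{\sqrt{103105679581428963369095662765}}{190035822995}$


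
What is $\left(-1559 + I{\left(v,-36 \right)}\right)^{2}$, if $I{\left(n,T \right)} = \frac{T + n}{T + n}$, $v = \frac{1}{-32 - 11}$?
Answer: $2427364$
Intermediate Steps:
$v = - \frac{1}{43}$ ($v = \frac{1}{-43} = - \frac{1}{43} \approx -0.023256$)
$I{\left(n,T \right)} = 1$
$\left(-1559 + I{\left(v,-36 \right)}\right)^{2} = \left(-1559 + 1\right)^{2} = \left(-1558\right)^{2} = 2427364$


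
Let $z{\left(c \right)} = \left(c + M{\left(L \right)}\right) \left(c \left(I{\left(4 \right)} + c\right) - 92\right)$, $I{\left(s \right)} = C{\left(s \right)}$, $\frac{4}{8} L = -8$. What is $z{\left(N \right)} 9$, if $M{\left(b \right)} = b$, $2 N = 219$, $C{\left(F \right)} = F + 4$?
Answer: $\frac{85996251}{8} \approx 1.075 \cdot 10^{7}$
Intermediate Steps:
$L = -16$ ($L = 2 \left(-8\right) = -16$)
$C{\left(F \right)} = 4 + F$
$N = \frac{219}{2}$ ($N = \frac{1}{2} \cdot 219 = \frac{219}{2} \approx 109.5$)
$I{\left(s \right)} = 4 + s$
$z{\left(c \right)} = \left(-92 + c \left(8 + c\right)\right) \left(-16 + c\right)$ ($z{\left(c \right)} = \left(c - 16\right) \left(c \left(\left(4 + 4\right) + c\right) - 92\right) = \left(-16 + c\right) \left(c \left(8 + c\right) - 92\right) = \left(-16 + c\right) \left(-92 + c \left(8 + c\right)\right) = \left(-92 + c \left(8 + c\right)\right) \left(-16 + c\right)$)
$z{\left(N \right)} 9 = \left(1472 + \left(\frac{219}{2}\right)^{3} - 24090 - 8 \left(\frac{219}{2}\right)^{2}\right) 9 = \left(1472 + \frac{10503459}{8} - 24090 - 95922\right) 9 = \frac{9555139}{8} \cdot 9 = \frac{85996251}{8}$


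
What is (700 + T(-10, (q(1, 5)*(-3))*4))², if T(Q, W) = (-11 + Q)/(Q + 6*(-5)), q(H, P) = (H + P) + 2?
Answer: 785176441/1600 ≈ 4.9074e+5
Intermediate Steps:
q(H, P) = 2 + H + P
T(Q, W) = (-11 + Q)/(-30 + Q) (T(Q, W) = (-11 + Q)/(Q - 30) = (-11 + Q)/(-30 + Q))
(700 + T(-10, (q(1, 5)*(-3))*4))² = (700 + (-11 - 10)/(-30 - 10))² = (700 - 21/(-40))² = (700 - 1/40*(-21))² = (700 + 21/40)² = (28021/40)² = 785176441/1600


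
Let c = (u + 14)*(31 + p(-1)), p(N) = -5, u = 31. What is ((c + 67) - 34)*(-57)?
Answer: -68571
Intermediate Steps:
c = 1170 (c = (31 + 14)*(31 - 5) = 45*26 = 1170)
((c + 67) - 34)*(-57) = ((1170 + 67) - 34)*(-57) = (1237 - 34)*(-57) = 1203*(-57) = -68571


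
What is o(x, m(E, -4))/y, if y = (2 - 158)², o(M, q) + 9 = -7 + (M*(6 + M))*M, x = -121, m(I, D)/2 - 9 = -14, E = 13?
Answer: -1683731/24336 ≈ -69.187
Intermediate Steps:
m(I, D) = -10 (m(I, D) = 18 + 2*(-14) = 18 - 28 = -10)
o(M, q) = -16 + M²*(6 + M) (o(M, q) = -9 + (-7 + (M*(6 + M))*M) = -9 + (-7 + M²*(6 + M)) = -16 + M²*(6 + M))
y = 24336 (y = (-156)² = 24336)
o(x, m(E, -4))/y = (-16 + (-121)³ + 6*(-121)²)/24336 = (-16 - 1771561 + 6*14641)*(1/24336) = (-16 - 1771561 + 87846)*(1/24336) = -1683731*1/24336 = -1683731/24336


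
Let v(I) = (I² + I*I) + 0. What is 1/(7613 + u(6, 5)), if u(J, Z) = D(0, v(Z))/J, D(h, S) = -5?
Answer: 6/45673 ≈ 0.00013137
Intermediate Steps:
v(I) = 2*I² (v(I) = (I² + I²) + 0 = 2*I² + 0 = 2*I²)
u(J, Z) = -5/J
1/(7613 + u(6, 5)) = 1/(7613 - 5/6) = 1/(7613 - 5*⅙) = 1/(7613 - ⅚) = 1/(45673/6) = 6/45673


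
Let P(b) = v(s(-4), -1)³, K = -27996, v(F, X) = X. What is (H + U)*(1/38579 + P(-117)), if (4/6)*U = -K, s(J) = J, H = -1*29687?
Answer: -474779446/38579 ≈ -12307.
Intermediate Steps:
H = -29687
P(b) = -1 (P(b) = (-1)³ = -1)
U = 41994 (U = 3*(-1*(-27996))/2 = (3/2)*27996 = 41994)
(H + U)*(1/38579 + P(-117)) = (-29687 + 41994)*(1/38579 - 1) = 12307*(1/38579 - 1) = 12307*(-38578/38579) = -474779446/38579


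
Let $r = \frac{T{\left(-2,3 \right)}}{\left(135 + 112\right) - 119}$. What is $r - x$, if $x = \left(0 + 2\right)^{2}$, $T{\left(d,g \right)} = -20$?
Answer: $- \frac{133}{32} \approx -4.1563$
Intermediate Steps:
$x = 4$ ($x = 2^{2} = 4$)
$r = - \frac{5}{32}$ ($r = - \frac{20}{\left(135 + 112\right) - 119} = - \frac{20}{247 - 119} = - \frac{20}{128} = \left(-20\right) \frac{1}{128} = - \frac{5}{32} \approx -0.15625$)
$r - x = - \frac{5}{32} - 4 = - \frac{133}{32}$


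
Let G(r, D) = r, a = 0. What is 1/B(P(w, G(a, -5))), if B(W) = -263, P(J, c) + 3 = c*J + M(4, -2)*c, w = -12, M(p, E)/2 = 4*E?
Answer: -1/263 ≈ -0.0038023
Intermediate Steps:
M(p, E) = 8*E (M(p, E) = 2*(4*E) = 8*E)
P(J, c) = -3 - 16*c + J*c (P(J, c) = -3 + (c*J + (8*(-2))*c) = -3 + (J*c - 16*c) = -3 + (-16*c + J*c) = -3 - 16*c + J*c)
1/B(P(w, G(a, -5))) = 1/(-263) = -1/263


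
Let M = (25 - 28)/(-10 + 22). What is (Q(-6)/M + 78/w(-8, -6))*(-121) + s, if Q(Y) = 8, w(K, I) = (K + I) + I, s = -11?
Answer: 43329/10 ≈ 4332.9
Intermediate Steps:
w(K, I) = K + 2*I (w(K, I) = (I + K) + I = K + 2*I)
M = -1/4 (M = -3/12 = -3*1/12 = -1/4 ≈ -0.25000)
(Q(-6)/M + 78/w(-8, -6))*(-121) + s = (8/(-1/4) + 78/(-8 + 2*(-6)))*(-121) - 11 = (8*(-4) + 78/(-8 - 12))*(-121) - 11 = (-32 + 78/(-20))*(-121) - 11 = (-32 + 78*(-1/20))*(-121) - 11 = (-32 - 39/10)*(-121) - 11 = -359/10*(-121) - 11 = 43439/10 - 11 = 43329/10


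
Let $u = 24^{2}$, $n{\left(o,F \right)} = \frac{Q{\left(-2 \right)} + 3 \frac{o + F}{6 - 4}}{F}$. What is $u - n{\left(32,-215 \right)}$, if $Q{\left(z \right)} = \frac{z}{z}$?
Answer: $\frac{247133}{430} \approx 574.73$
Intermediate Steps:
$Q{\left(z \right)} = 1$
$n{\left(o,F \right)} = \frac{1 + \frac{3 F}{2} + \frac{3 o}{2}}{F}$ ($n{\left(o,F \right)} = \frac{1 + 3 \frac{o + F}{6 - 4}}{F} = \frac{1 + 3 \frac{F + o}{2}}{F} = \frac{1 + 3 \left(F + o\right) \frac{1}{2}}{F} = \frac{1 + 3 \left(\frac{F}{2} + \frac{o}{2}\right)}{F} = \frac{1 + \left(\frac{3 F}{2} + \frac{3 o}{2}\right)}{F} = \frac{1 + \frac{3 F}{2} + \frac{3 o}{2}}{F}$)
$u = 576$
$u - n{\left(32,-215 \right)} = 576 - \frac{2 + 3 \left(-215\right) + 3 \cdot 32}{2 \left(-215\right)} = 576 - \frac{1}{2} \left(- \frac{1}{215}\right) \left(2 - 645 + 96\right) = 576 - \frac{1}{2} \left(- \frac{1}{215}\right) \left(-547\right) = 576 - \frac{547}{430} = \frac{247133}{430}$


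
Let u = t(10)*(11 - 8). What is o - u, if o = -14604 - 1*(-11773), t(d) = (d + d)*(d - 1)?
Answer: -3371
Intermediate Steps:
t(d) = 2*d*(-1 + d) (t(d) = (2*d)*(-1 + d) = 2*d*(-1 + d))
u = 540 (u = (2*10*(-1 + 10))*(11 - 8) = (2*10*9)*3 = 180*3 = 540)
o = -2831 (o = -14604 + 11773 = -2831)
o - u = -2831 - 1*540 = -2831 - 540 = -3371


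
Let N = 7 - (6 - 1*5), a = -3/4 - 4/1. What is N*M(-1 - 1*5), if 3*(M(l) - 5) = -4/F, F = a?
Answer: 602/19 ≈ 31.684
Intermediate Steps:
a = -19/4 (a = -3*¼ - 4*1 = -¾ - 4 = -19/4 ≈ -4.7500)
F = -19/4 ≈ -4.7500
M(l) = 301/57 (M(l) = 5 + (-4/(-19/4))/3 = 5 + (-4*(-4/19))/3 = 5 + (⅓)*(16/19) = 5 + 16/57 = 301/57)
N = 6 (N = 7 - (6 - 5) = 7 - 1*1 = 7 - 1 = 6)
N*M(-1 - 1*5) = 6*(301/57) = 602/19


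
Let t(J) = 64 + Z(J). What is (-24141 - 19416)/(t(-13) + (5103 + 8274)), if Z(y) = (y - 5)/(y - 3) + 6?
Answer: -348456/107585 ≈ -3.2389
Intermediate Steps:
Z(y) = 6 + (-5 + y)/(-3 + y) (Z(y) = (-5 + y)/(-3 + y) + 6 = 6 + (-5 + y)/(-3 + y))
t(J) = 64 + (-23 + 7*J)/(-3 + J)
(-24141 - 19416)/(t(-13) + (5103 + 8274)) = (-24141 - 19416)/((-215 + 71*(-13))/(-3 - 13) + (5103 + 8274)) = -43557/((-215 - 923)/(-16) + 13377) = -43557/(-1/16*(-1138) + 13377) = -43557/(569/8 + 13377) = -43557/107585/8 = -43557*8/107585 = -348456/107585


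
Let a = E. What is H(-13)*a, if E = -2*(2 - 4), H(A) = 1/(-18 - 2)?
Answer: -⅕ ≈ -0.20000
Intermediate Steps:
H(A) = -1/20 (H(A) = 1/(-20) = -1/20)
E = 4 (E = -2*(-2) = 4)
a = 4
H(-13)*a = -1/20*4 = -⅕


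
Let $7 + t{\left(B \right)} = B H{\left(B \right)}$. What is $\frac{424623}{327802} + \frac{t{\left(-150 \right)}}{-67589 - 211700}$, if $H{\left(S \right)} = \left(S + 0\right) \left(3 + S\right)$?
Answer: $\frac{1202799942661}{91551492778} \approx 13.138$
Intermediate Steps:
$H{\left(S \right)} = S \left(3 + S\right)$
$t{\left(B \right)} = -7 + B^{2} \left(3 + B\right)$ ($t{\left(B \right)} = -7 + B B \left(3 + B\right) = -7 + B^{2} \left(3 + B\right)$)
$\frac{424623}{327802} + \frac{t{\left(-150 \right)}}{-67589 - 211700} = \frac{424623}{327802} + \frac{-7 + \left(-150\right)^{2} \left(3 - 150\right)}{-67589 - 211700} = 424623 \cdot \frac{1}{327802} + \frac{-7 + 22500 \left(-147\right)}{-67589 - 211700} = \frac{424623}{327802} + \frac{-7 - 3307500}{-279289} = \frac{424623}{327802} - - \frac{3307507}{279289} = \frac{424623}{327802} + \frac{3307507}{279289} = \frac{1202799942661}{91551492778}$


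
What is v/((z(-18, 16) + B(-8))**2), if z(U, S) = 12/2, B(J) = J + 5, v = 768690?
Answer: 85410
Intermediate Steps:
B(J) = 5 + J
z(U, S) = 6 (z(U, S) = 12*(1/2) = 6)
v/((z(-18, 16) + B(-8))**2) = 768690/((6 + (5 - 8))**2) = 768690/((6 - 3)**2) = 768690/(3**2) = 768690/9 = 768690*(1/9) = 85410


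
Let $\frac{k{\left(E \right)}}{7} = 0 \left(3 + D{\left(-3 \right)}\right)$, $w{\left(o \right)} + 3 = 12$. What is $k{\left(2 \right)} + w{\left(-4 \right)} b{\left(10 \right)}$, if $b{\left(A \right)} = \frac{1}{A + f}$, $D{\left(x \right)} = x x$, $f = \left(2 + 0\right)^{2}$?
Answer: $\frac{9}{14} \approx 0.64286$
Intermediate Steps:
$w{\left(o \right)} = 9$ ($w{\left(o \right)} = -3 + 12 = 9$)
$f = 4$ ($f = 2^{2} = 4$)
$D{\left(x \right)} = x^{2}$
$b{\left(A \right)} = \frac{1}{4 + A}$ ($b{\left(A \right)} = \frac{1}{A + 4} = \frac{1}{4 + A}$)
$k{\left(E \right)} = 0$ ($k{\left(E \right)} = 7 \cdot 0 \left(3 + \left(-3\right)^{2}\right) = 7 \cdot 0 \left(3 + 9\right) = 7 \cdot 0 \cdot 12 = 7 \cdot 0 = 0$)
$k{\left(2 \right)} + w{\left(-4 \right)} b{\left(10 \right)} = 0 + \frac{9}{4 + 10} = 0 + \frac{9}{14} = \frac{9}{14}$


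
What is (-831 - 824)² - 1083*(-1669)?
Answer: 4546552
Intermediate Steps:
(-831 - 824)² - 1083*(-1669) = (-1655)² + 1807527 = 2739025 + 1807527 = 4546552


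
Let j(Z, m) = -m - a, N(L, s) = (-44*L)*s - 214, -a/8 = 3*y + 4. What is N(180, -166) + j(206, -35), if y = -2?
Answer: 1314525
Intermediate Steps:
a = 16 (a = -8*(3*(-2) + 4) = -8*(-6 + 4) = -8*(-2) = 16)
N(L, s) = -214 - 44*L*s (N(L, s) = -44*L*s - 214 = -214 - 44*L*s)
j(Z, m) = -16 - m (j(Z, m) = -m - 1*16 = -m - 16 = -16 - m)
N(180, -166) + j(206, -35) = (-214 - 44*180*(-166)) + (-16 - 1*(-35)) = (-214 + 1314720) + (-16 + 35) = 1314506 + 19 = 1314525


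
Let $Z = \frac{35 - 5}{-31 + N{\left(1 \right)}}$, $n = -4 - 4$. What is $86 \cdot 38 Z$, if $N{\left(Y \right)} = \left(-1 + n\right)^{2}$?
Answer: $\frac{9804}{5} \approx 1960.8$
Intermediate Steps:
$n = -8$ ($n = -4 - 4 = -8$)
$N{\left(Y \right)} = 81$ ($N{\left(Y \right)} = \left(-1 - 8\right)^{2} = \left(-9\right)^{2} = 81$)
$Z = \frac{3}{5}$ ($Z = \frac{35 - 5}{-31 + 81} = \frac{30}{50} = 30 \cdot \frac{1}{50} = \frac{3}{5} \approx 0.6$)
$86 \cdot 38 Z = 86 \cdot 38 \cdot \frac{3}{5} = 3268 \cdot \frac{3}{5} = \frac{9804}{5}$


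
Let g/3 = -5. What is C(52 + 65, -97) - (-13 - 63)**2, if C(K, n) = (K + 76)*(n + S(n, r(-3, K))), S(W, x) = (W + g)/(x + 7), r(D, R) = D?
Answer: -29901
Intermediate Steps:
g = -15 (g = 3*(-5) = -15)
S(W, x) = (-15 + W)/(7 + x) (S(W, x) = (W - 15)/(x + 7) = (-15 + W)/(7 + x))
C(K, n) = (76 + K)*(-15/4 + 5*n/4) (C(K, n) = (K + 76)*(n + (-15 + n)/(7 - 3)) = (76 + K)*(n + (-15 + n)/4) = (76 + K)*(n + (-15/4 + n/4)) = (76 + K)*(-15/4 + 5*n/4))
C(52 + 65, -97) - (-13 - 63)**2 = (-285 + 95*(-97) - 15*(52 + 65)/4 + (5/4)*(52 + 65)*(-97)) - (-13 - 63)**2 = (-285 - 9215 - 15/4*117 + (5/4)*117*(-97)) - 1*(-76)**2 = (-285 - 9215 - 1755/4 - 56745/4) - 1*5776 = -24125 - 5776 = -29901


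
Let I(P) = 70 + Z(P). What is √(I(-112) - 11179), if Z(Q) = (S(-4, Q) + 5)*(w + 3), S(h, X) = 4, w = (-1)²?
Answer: I*√11073 ≈ 105.23*I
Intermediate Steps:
w = 1
Z(Q) = 36 (Z(Q) = (4 + 5)*(1 + 3) = 9*4 = 36)
I(P) = 106 (I(P) = 70 + 36 = 106)
√(I(-112) - 11179) = √(106 - 11179) = √(-11073) = I*√11073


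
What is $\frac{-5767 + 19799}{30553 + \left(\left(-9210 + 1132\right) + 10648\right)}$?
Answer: $\frac{14032}{33123} \approx 0.42363$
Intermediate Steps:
$\frac{-5767 + 19799}{30553 + \left(\left(-9210 + 1132\right) + 10648\right)} = \frac{14032}{30553 + \left(-8078 + 10648\right)} = \frac{14032}{30553 + 2570} = \frac{14032}{33123}$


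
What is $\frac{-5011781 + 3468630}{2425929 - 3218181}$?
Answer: $\frac{1543151}{792252} \approx 1.9478$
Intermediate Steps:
$\frac{-5011781 + 3468630}{2425929 - 3218181} = - \frac{1543151}{-792252} = \left(-1543151\right) \left(- \frac{1}{792252}\right) = \frac{1543151}{792252}$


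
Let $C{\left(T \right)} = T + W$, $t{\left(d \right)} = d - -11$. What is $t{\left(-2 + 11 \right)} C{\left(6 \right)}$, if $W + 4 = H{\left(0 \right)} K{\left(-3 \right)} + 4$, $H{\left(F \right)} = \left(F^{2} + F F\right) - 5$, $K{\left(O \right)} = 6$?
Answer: $-480$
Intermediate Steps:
$H{\left(F \right)} = -5 + 2 F^{2}$ ($H{\left(F \right)} = \left(F^{2} + F^{2}\right) - 5 = 2 F^{2} - 5 = -5 + 2 F^{2}$)
$t{\left(d \right)} = 11 + d$ ($t{\left(d \right)} = d + 11 = 11 + d$)
$W = -30$ ($W = -4 + \left(\left(-5 + 2 \cdot 0^{2}\right) 6 + 4\right) = -4 + \left(\left(-5 + 2 \cdot 0\right) 6 + 4\right) = -4 + \left(\left(-5 + 0\right) 6 + 4\right) = -4 + \left(\left(-5\right) 6 + 4\right) = -4 + \left(-30 + 4\right) = -4 - 26 = -30$)
$C{\left(T \right)} = -30 + T$ ($C{\left(T \right)} = T - 30 = -30 + T$)
$t{\left(-2 + 11 \right)} C{\left(6 \right)} = \left(11 + \left(-2 + 11\right)\right) \left(-30 + 6\right) = \left(11 + 9\right) \left(-24\right) = 20 \left(-24\right) = -480$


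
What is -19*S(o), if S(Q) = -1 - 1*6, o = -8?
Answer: 133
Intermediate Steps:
S(Q) = -7 (S(Q) = -1 - 6 = -7)
-19*S(o) = -19*(-7) = 133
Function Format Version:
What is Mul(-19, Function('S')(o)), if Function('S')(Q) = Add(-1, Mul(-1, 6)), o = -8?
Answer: 133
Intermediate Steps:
Function('S')(Q) = -7 (Function('S')(Q) = Add(-1, -6) = -7)
Mul(-19, Function('S')(o)) = Mul(-19, -7) = 133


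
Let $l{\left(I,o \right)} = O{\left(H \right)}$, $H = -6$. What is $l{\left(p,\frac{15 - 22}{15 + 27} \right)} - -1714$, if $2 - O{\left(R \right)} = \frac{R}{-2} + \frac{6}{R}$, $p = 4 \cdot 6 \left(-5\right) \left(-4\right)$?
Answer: $1714$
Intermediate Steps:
$p = 480$ ($p = 4 \left(-30\right) \left(-4\right) = \left(-120\right) \left(-4\right) = 480$)
$O{\left(R \right)} = 2 + \frac{R}{2} - \frac{6}{R}$ ($O{\left(R \right)} = 2 - \left(\frac{R}{-2} + \frac{6}{R}\right) = 2 - \left(R \left(- \frac{1}{2}\right) + \frac{6}{R}\right) = 2 - \left(- \frac{R}{2} + \frac{6}{R}\right) = 2 - \left(\frac{6}{R} - \frac{R}{2}\right) = 2 + \left(\frac{R}{2} - \frac{6}{R}\right) = 2 + \frac{R}{2} - \frac{6}{R}$)
$l{\left(I,o \right)} = 0$ ($l{\left(I,o \right)} = 2 + \frac{1}{2} \left(-6\right) - \frac{6}{-6} = 2 - 3 - -1 = 2 - 3 + 1 = 0$)
$l{\left(p,\frac{15 - 22}{15 + 27} \right)} - -1714 = 0 - -1714 = 0 + 1714 = 1714$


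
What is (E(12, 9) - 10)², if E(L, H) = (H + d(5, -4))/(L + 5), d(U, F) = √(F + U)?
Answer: 25600/289 ≈ 88.581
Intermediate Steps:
E(L, H) = (1 + H)/(5 + L) (E(L, H) = (H + √(-4 + 5))/(L + 5) = (H + √1)/(5 + L) = (H + 1)/(5 + L) = (1 + H)/(5 + L))
(E(12, 9) - 10)² = ((1 + 9)/(5 + 12) - 10)² = (10/17 - 10)² = (-160/17)² = 25600/289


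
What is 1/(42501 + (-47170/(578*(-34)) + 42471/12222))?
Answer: 3335927/141799832758 ≈ 2.3526e-5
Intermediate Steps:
1/(42501 + (-47170/(578*(-34)) + 42471/12222)) = 1/(42501 + (-47170/(-19652) + 42471*(1/12222))) = 1/(42501 + (-47170*(-1/19652) + 4719/1358)) = 1/(42501 + (23585/9826 + 4719/1358)) = 1/(42501 + 19599331/3335927) = 1/(141799832758/3335927) = 3335927/141799832758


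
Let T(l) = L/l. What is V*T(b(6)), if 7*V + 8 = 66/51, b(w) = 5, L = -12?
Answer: 1368/595 ≈ 2.2992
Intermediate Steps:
T(l) = -12/l
V = -114/119 (V = -8/7 + (66/51)/7 = -8/7 + (66*(1/51))/7 = -8/7 + (⅐)*(22/17) = -8/7 + 22/119 = -114/119 ≈ -0.95798)
V*T(b(6)) = -(-1368)/(119*5) = -114/119*(-12/5) = 1368/595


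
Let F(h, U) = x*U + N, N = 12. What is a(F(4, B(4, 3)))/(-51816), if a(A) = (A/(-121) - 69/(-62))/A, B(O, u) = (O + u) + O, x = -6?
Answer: 3899/6997025376 ≈ 5.5724e-7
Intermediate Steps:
B(O, u) = u + 2*O
F(h, U) = 12 - 6*U (F(h, U) = -6*U + 12 = 12 - 6*U)
a(A) = (69/62 - A/121)/A (a(A) = (A*(-1/121) - 69*(-1/62))/A = (-A/121 + 69/62)/A = (69/62 - A/121)/A)
a(F(4, B(4, 3)))/(-51816) = ((8349 - 62*(12 - 6*(3 + 2*4)))/(7502*(12 - 6*(3 + 2*4))))/(-51816) = ((8349 - 62*(12 - 6*(3 + 8)))/(7502*(12 - 6*(3 + 8))))*(-1/51816) = ((8349 - 62*(12 - 6*11))/(7502*(12 - 6*11)))*(-1/51816) = ((8349 - 62*(12 - 66))/(7502*(12 - 66)))*(-1/51816) = ((1/7502)*(8349 - 62*(-54))/(-54))*(-1/51816) = ((1/7502)*(-1/54)*(8349 + 3348))*(-1/51816) = ((1/7502)*(-1/54)*11697)*(-1/51816) = -3899/135036*(-1/51816) = 3899/6997025376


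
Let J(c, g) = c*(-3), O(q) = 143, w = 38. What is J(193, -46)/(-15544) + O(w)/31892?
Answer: 77195/1849736 ≈ 0.041733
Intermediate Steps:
J(c, g) = -3*c
J(193, -46)/(-15544) + O(w)/31892 = -3*193/(-15544) + 143/31892 = -579*(-1/15544) + 143*(1/31892) = 579/15544 + 143/31892 = 77195/1849736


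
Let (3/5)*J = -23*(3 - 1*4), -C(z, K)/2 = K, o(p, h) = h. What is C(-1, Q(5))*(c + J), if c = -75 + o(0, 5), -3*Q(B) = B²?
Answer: -4750/9 ≈ -527.78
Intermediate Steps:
Q(B) = -B²/3
C(z, K) = -2*K
c = -70 (c = -75 + 5 = -70)
J = 115/3 (J = 5*(-23*(3 - 1*4))/3 = 5*(-23*(3 - 4))/3 = 5*(-23*(-1))/3 = (5/3)*23 = 115/3 ≈ 38.333)
C(-1, Q(5))*(c + J) = (-(-2)*5²/3)*(-70 + 115/3) = -(-2)*25/3*(-95/3) = -2*(-25/3)*(-95/3) = (50/3)*(-95/3) = -4750/9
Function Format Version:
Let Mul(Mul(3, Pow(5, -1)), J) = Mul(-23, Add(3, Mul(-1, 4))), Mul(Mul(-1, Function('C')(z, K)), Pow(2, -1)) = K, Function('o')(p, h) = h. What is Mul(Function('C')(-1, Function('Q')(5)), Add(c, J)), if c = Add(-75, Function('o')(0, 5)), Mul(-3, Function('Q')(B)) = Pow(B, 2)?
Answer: Rational(-4750, 9) ≈ -527.78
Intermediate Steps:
Function('Q')(B) = Mul(Rational(-1, 3), Pow(B, 2))
Function('C')(z, K) = Mul(-2, K)
c = -70 (c = Add(-75, 5) = -70)
J = Rational(115, 3) (J = Mul(Rational(5, 3), Mul(-23, Add(3, Mul(-1, 4)))) = Mul(Rational(5, 3), Mul(-23, Add(3, -4))) = Mul(Rational(5, 3), Mul(-23, -1)) = Mul(Rational(5, 3), 23) = Rational(115, 3) ≈ 38.333)
Mul(Function('C')(-1, Function('Q')(5)), Add(c, J)) = Mul(Mul(-2, Mul(Rational(-1, 3), Pow(5, 2))), Add(-70, Rational(115, 3))) = Mul(Mul(-2, Mul(Rational(-1, 3), 25)), Rational(-95, 3)) = Mul(Mul(-2, Rational(-25, 3)), Rational(-95, 3)) = Mul(Rational(50, 3), Rational(-95, 3)) = Rational(-4750, 9)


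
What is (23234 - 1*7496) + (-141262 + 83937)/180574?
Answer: 2841816287/180574 ≈ 15738.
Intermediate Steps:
(23234 - 1*7496) + (-141262 + 83937)/180574 = (23234 - 7496) - 57325*1/180574 = 15738 - 57325/180574 = 2841816287/180574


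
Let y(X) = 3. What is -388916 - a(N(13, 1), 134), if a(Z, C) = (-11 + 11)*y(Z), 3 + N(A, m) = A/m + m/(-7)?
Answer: -388916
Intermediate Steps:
N(A, m) = -3 - m/7 + A/m (N(A, m) = -3 + (A/m + m/(-7)) = -3 + (A/m + m*(-⅐)) = -3 + (A/m - m/7) = -3 + (-m/7 + A/m) = -3 - m/7 + A/m)
a(Z, C) = 0 (a(Z, C) = (-11 + 11)*3 = 0*3 = 0)
-388916 - a(N(13, 1), 134) = -388916 - 1*0 = -388916 + 0 = -388916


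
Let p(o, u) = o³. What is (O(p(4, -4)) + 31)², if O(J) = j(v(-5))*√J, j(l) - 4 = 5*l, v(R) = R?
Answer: 18769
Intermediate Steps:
j(l) = 4 + 5*l
O(J) = -21*√J (O(J) = (4 + 5*(-5))*√J = (4 - 25)*√J = -21*√J)
(O(p(4, -4)) + 31)² = (-21*√(4³) + 31)² = (-21*√64 + 31)² = (-21*8 + 31)² = (-168 + 31)² = (-137)² = 18769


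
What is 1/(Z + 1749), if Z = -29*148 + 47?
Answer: -1/2496 ≈ -0.00040064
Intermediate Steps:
Z = -4245 (Z = -4292 + 47 = -4245)
1/(Z + 1749) = 1/(-4245 + 1749) = 1/(-2496) = -1/2496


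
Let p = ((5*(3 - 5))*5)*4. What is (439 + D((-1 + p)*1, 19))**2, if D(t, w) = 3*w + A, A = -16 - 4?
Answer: 226576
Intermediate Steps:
A = -20
p = -200 (p = ((5*(-2))*5)*4 = -10*5*4 = -50*4 = -200)
D(t, w) = -20 + 3*w (D(t, w) = 3*w - 20 = -20 + 3*w)
(439 + D((-1 + p)*1, 19))**2 = (439 + (-20 + 3*19))**2 = (439 + (-20 + 57))**2 = (439 + 37)**2 = 476**2 = 226576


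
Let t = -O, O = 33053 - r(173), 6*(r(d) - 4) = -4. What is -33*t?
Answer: 1090639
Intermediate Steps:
r(d) = 10/3 (r(d) = 4 + (1/6)*(-4) = 4 - 2/3 = 10/3)
O = 99149/3 (O = 33053 - 1*10/3 = 33053 - 10/3 = 99149/3 ≈ 33050.)
t = -99149/3 (t = -1*99149/3 = -99149/3 ≈ -33050.)
-33*t = -33*(-99149/3) = 1090639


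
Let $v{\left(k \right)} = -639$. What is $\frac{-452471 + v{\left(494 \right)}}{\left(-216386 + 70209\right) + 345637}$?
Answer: $- \frac{45311}{19946} \approx -2.2717$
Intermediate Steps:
$\frac{-452471 + v{\left(494 \right)}}{\left(-216386 + 70209\right) + 345637} = \frac{-452471 - 639}{\left(-216386 + 70209\right) + 345637} = - \frac{453110}{-146177 + 345637} = - \frac{453110}{199460} = \left(-453110\right) \frac{1}{199460} = - \frac{45311}{19946}$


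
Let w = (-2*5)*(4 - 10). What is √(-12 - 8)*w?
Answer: 120*I*√5 ≈ 268.33*I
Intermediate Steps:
w = 60 (w = -10*(-6) = 60)
√(-12 - 8)*w = √(-12 - 8)*60 = √(-20)*60 = (2*I*√5)*60 = 120*I*√5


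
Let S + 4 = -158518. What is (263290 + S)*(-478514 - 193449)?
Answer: -70400219584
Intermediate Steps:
S = -158522 (S = -4 - 158518 = -158522)
(263290 + S)*(-478514 - 193449) = (263290 - 158522)*(-478514 - 193449) = 104768*(-671963) = -70400219584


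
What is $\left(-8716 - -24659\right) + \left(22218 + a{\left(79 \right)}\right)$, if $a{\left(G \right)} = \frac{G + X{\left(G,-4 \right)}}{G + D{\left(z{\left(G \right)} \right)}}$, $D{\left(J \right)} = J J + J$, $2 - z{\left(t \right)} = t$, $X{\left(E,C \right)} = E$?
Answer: $\frac{226333049}{5931} \approx 38161.0$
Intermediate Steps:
$z{\left(t \right)} = 2 - t$
$D{\left(J \right)} = J + J^{2}$ ($D{\left(J \right)} = J^{2} + J = J + J^{2}$)
$a{\left(G \right)} = \frac{2 G}{G + \left(2 - G\right) \left(3 - G\right)}$ ($a{\left(G \right)} = \frac{G + G}{G + \left(2 - G\right) \left(1 - \left(-2 + G\right)\right)} = \frac{2 G}{G + \left(2 - G\right) \left(3 - G\right)}$)
$\left(-8716 - -24659\right) + \left(22218 + a{\left(79 \right)}\right) = \left(-8716 - -24659\right) + \left(22218 + 2 \cdot 79 \frac{1}{79 + \left(-3 + 79\right) \left(-2 + 79\right)}\right) = \left(-8716 + 24659\right) + \left(22218 + 2 \cdot 79 \frac{1}{79 + 76 \cdot 77}\right) = 15943 + \left(22218 + 2 \cdot 79 \frac{1}{79 + 5852}\right) = 15943 + \left(22218 + 2 \cdot 79 \cdot \frac{1}{5931}\right) = 15943 + \left(22218 + \frac{158}{5931}\right) = 15943 + \frac{131775116}{5931} = \frac{226333049}{5931}$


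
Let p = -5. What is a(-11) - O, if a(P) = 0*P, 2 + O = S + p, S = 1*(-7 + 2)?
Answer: 12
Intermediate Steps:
S = -5 (S = 1*(-5) = -5)
O = -12 (O = -2 + (-5 - 5) = -2 - 10 = -12)
a(P) = 0
a(-11) - O = 0 - 1*(-12) = 0 + 12 = 12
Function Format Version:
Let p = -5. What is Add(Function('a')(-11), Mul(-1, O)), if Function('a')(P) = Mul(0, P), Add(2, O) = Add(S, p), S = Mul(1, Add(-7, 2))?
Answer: 12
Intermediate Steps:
S = -5 (S = Mul(1, -5) = -5)
O = -12 (O = Add(-2, Add(-5, -5)) = Add(-2, -10) = -12)
Function('a')(P) = 0
Add(Function('a')(-11), Mul(-1, O)) = Add(0, Mul(-1, -12)) = Add(0, 12) = 12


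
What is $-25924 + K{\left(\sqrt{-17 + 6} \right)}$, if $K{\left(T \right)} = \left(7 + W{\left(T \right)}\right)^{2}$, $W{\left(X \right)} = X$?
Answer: $-25886 + 14 i \sqrt{11} \approx -25886.0 + 46.433 i$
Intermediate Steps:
$K{\left(T \right)} = \left(7 + T\right)^{2}$
$-25924 + K{\left(\sqrt{-17 + 6} \right)} = -25924 + \left(7 + \sqrt{-17 + 6}\right)^{2} = -25924 + \left(7 + \sqrt{-11}\right)^{2} = -25924 + \left(7 + i \sqrt{11}\right)^{2}$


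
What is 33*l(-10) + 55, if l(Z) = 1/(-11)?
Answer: 52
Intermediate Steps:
l(Z) = -1/11
33*l(-10) + 55 = 33*(-1/11) + 55 = -3 + 55 = 52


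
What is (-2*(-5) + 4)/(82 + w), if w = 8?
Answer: 7/45 ≈ 0.15556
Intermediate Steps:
(-2*(-5) + 4)/(82 + w) = (-2*(-5) + 4)/(82 + 8) = (10 + 4)/90 = (1/90)*14 = 7/45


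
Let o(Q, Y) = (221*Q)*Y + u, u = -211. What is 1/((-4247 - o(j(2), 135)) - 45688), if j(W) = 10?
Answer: -1/348074 ≈ -2.8730e-6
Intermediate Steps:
o(Q, Y) = -211 + 221*Q*Y (o(Q, Y) = (221*Q)*Y - 211 = 221*Q*Y - 211 = -211 + 221*Q*Y)
1/((-4247 - o(j(2), 135)) - 45688) = 1/((-4247 - (-211 + 221*10*135)) - 45688) = 1/((-4247 - (-211 + 298350)) - 45688) = 1/((-4247 - 1*298139) - 45688) = 1/((-4247 - 298139) - 45688) = 1/(-302386 - 45688) = 1/(-348074) = -1/348074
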